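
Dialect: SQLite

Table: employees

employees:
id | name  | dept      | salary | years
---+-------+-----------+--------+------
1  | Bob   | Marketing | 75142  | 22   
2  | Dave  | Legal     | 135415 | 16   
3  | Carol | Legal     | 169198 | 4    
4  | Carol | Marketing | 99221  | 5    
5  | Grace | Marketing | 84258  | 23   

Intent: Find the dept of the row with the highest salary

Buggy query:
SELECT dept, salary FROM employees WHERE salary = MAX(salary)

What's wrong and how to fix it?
Bug: WHERE is evaluated per row; an aggregate over the whole table isn't defined there

Fix: Use a subquery: WHERE salary = (SELECT MAX(salary) FROM employees)

Corrected query:
SELECT dept, salary FROM employees WHERE salary = (SELECT MAX(salary) FROM employees)

Result:
dept  | salary
------+-------
Legal | 169198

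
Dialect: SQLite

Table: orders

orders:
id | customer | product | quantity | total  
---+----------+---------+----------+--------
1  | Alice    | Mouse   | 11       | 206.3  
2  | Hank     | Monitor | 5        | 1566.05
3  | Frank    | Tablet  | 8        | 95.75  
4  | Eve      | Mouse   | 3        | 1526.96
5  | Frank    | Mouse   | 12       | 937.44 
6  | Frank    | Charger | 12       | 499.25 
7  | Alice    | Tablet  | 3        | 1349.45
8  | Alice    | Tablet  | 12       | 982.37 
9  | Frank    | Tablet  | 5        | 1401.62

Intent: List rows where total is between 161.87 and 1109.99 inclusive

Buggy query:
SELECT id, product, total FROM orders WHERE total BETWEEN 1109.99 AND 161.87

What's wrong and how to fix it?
Bug: The bounds are reversed; BETWEEN a AND b requires a <= b to match anything

Fix: Swap the bounds so the smaller value comes first

Corrected query:
SELECT id, product, total FROM orders WHERE total BETWEEN 161.87 AND 1109.99

Result:
id | product | total 
---+---------+-------
1  | Mouse   | 206.3 
5  | Mouse   | 937.44
6  | Charger | 499.25
8  | Tablet  | 982.37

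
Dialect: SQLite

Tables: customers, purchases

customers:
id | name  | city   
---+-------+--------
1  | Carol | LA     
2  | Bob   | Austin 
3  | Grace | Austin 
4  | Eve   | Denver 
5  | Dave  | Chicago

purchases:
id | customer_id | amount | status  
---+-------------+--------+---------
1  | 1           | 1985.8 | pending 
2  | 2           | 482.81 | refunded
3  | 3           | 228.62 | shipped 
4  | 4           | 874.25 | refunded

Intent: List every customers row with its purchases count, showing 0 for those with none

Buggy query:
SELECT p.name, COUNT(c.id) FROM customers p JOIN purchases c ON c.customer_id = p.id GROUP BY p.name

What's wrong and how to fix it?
Bug: INNER JOIN drops customers rows that have no matching purchases rows

Fix: Use LEFT JOIN so parents without children still appear (COUNT(c.id) gives 0)

Corrected query:
SELECT p.name, COUNT(c.id) FROM customers p LEFT JOIN purchases c ON c.customer_id = p.id GROUP BY p.name

Result:
name  | COUNT(c.id)
------+------------
Bob   | 1          
Carol | 1          
Dave  | 0          
Eve   | 1          
Grace | 1          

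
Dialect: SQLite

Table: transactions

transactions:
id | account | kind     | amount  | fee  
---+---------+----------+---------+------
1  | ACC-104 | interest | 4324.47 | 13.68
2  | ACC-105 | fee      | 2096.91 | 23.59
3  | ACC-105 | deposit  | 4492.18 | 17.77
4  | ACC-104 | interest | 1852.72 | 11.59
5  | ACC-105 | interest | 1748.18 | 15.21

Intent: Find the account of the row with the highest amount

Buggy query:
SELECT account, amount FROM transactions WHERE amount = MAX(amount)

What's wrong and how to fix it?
Bug: MAX(amount) is an aggregate and cannot be used directly in WHERE

Fix: Use a subquery: WHERE amount = (SELECT MAX(amount) FROM transactions)

Corrected query:
SELECT account, amount FROM transactions WHERE amount = (SELECT MAX(amount) FROM transactions)

Result:
account | amount 
--------+--------
ACC-105 | 4492.18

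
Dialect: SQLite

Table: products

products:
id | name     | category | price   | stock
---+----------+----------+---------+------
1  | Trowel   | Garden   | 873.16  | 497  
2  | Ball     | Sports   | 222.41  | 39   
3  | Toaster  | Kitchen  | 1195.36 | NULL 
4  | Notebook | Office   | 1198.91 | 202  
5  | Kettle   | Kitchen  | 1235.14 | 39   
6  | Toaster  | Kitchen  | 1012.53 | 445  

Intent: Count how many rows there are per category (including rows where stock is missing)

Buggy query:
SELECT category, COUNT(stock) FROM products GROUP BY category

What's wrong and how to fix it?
Bug: COUNT(column) counts non-NULL values only; rows with NULL stock aren't counted

Fix: Replace COUNT(stock) with COUNT(*)

Corrected query:
SELECT category, COUNT(*) FROM products GROUP BY category

Result:
category | COUNT(*)
---------+---------
Garden   | 1       
Kitchen  | 3       
Office   | 1       
Sports   | 1       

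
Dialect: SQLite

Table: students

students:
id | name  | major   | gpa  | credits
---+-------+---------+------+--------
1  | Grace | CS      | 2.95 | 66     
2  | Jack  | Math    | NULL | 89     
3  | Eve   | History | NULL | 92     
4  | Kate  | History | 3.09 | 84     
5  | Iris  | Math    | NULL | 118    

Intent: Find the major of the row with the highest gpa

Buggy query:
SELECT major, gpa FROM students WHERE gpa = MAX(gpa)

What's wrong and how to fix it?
Bug: MAX(gpa) is an aggregate and cannot be used directly in WHERE

Fix: Use a subquery: WHERE gpa = (SELECT MAX(gpa) FROM students)

Corrected query:
SELECT major, gpa FROM students WHERE gpa = (SELECT MAX(gpa) FROM students)

Result:
major   | gpa 
--------+-----
History | 3.09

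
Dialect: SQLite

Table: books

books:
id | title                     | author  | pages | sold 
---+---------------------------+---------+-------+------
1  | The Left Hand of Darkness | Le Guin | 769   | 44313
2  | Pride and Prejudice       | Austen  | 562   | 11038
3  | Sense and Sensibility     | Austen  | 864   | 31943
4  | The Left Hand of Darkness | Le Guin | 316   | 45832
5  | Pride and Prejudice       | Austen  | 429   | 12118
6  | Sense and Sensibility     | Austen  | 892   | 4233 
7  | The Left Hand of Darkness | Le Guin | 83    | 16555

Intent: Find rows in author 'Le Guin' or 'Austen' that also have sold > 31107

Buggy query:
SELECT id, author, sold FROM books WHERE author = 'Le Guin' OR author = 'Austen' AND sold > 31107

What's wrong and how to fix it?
Bug: Without parentheses, AND is evaluated before OR, so the sold filter only applies to the 'Austen' branch

Fix: Group the OR with parentheses (or use IN), then AND the threshold

Corrected query:
SELECT id, author, sold FROM books WHERE (author = 'Le Guin' OR author = 'Austen') AND sold > 31107

Result:
id | author  | sold 
---+---------+------
1  | Le Guin | 44313
3  | Austen  | 31943
4  | Le Guin | 45832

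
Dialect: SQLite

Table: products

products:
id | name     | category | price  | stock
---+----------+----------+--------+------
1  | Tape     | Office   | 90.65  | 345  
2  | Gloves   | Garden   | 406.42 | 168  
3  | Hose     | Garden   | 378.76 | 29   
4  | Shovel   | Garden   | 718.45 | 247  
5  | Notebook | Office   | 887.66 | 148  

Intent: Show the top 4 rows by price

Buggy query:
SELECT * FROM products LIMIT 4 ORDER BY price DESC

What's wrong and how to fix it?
Bug: ORDER BY cannot follow LIMIT; LIMIT is the final clause

Fix: Sort with ORDER BY, then apply LIMIT

Corrected query:
SELECT * FROM products ORDER BY price DESC LIMIT 4

Result:
id | name     | category | price  | stock
---+----------+----------+--------+------
5  | Notebook | Office   | 887.66 | 148  
4  | Shovel   | Garden   | 718.45 | 247  
2  | Gloves   | Garden   | 406.42 | 168  
3  | Hose     | Garden   | 378.76 | 29   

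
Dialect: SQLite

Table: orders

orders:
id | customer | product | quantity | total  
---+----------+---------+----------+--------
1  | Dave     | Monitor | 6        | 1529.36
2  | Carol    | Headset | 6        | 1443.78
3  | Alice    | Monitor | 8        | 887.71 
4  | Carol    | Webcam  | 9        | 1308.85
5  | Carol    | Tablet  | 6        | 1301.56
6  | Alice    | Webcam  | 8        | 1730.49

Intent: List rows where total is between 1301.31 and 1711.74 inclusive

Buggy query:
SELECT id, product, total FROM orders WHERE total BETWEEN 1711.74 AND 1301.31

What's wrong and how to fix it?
Bug: The bounds are reversed; BETWEEN a AND b requires a <= b to match anything

Fix: Swap the bounds so the smaller value comes first

Corrected query:
SELECT id, product, total FROM orders WHERE total BETWEEN 1301.31 AND 1711.74

Result:
id | product | total  
---+---------+--------
1  | Monitor | 1529.36
2  | Headset | 1443.78
4  | Webcam  | 1308.85
5  | Tablet  | 1301.56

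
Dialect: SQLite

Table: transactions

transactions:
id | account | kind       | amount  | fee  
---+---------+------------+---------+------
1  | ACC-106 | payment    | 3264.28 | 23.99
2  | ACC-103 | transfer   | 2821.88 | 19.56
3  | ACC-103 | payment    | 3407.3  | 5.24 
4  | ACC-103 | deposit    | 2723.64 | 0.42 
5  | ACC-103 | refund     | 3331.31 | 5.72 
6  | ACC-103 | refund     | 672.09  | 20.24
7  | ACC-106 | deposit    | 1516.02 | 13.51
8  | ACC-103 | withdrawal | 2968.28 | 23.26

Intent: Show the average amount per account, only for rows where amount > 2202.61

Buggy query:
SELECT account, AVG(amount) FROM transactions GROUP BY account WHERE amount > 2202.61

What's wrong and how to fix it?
Bug: Row-level WHERE must come before GROUP BY in the clause order

Fix: Place WHERE between FROM and GROUP BY

Corrected query:
SELECT account, AVG(amount) FROM transactions WHERE amount > 2202.61 GROUP BY account

Result:
account | AVG(amount)
--------+------------
ACC-103 | 3050.482   
ACC-106 | 3264.28    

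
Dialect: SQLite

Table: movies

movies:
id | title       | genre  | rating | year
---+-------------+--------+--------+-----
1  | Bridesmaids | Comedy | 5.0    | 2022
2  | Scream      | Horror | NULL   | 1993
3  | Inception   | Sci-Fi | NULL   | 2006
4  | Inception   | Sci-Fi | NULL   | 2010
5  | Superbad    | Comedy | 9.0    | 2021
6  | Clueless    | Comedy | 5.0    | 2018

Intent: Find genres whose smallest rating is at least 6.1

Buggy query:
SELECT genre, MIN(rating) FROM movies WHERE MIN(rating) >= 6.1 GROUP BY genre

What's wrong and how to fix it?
Bug: MIN() in WHERE is a misuse of aggregate

Fix: Replace WHERE with HAVING after the GROUP BY

Corrected query:
SELECT genre, MIN(rating) FROM movies GROUP BY genre HAVING MIN(rating) >= 6.1

Result:
(no rows)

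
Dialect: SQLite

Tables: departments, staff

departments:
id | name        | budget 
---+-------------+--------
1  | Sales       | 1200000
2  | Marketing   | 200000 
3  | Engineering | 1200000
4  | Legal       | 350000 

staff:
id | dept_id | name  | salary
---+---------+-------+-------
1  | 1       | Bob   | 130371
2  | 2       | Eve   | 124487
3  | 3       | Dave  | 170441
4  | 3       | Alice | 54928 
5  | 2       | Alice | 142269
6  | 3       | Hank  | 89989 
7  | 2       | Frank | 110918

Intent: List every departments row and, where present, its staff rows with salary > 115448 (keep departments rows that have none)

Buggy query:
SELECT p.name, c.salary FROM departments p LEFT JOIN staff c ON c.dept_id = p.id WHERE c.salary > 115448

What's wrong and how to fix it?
Bug: Filtering c.salary in WHERE discards the NULL rows produced by LEFT JOIN, turning it into an inner join

Fix: Put 'c.salary > 115448' in the JOIN's ON clause instead of WHERE

Corrected query:
SELECT p.name, c.salary FROM departments p LEFT JOIN staff c ON c.dept_id = p.id AND c.salary > 115448

Result:
name        | salary
------------+-------
Sales       | 130371
Marketing   | 124487
Marketing   | 142269
Engineering | 170441
Legal       | NULL  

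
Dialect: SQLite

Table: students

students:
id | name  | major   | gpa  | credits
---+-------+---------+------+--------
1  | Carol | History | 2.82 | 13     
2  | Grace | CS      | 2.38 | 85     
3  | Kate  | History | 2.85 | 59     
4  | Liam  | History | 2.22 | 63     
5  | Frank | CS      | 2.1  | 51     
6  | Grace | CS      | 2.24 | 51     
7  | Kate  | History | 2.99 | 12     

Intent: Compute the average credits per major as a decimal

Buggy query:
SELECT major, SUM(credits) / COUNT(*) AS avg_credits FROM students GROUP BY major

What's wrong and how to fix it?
Bug: Both operands are integers, so '/' performs integer division and truncates

Fix: Multiply by 1.0 (or CAST to REAL) to force floating-point division

Corrected query:
SELECT major, SUM(credits) * 1.0 / COUNT(*) AS avg_credits FROM students GROUP BY major

Result:
major   | avg_credits
--------+------------
CS      | 62.333333  
History | 36.75      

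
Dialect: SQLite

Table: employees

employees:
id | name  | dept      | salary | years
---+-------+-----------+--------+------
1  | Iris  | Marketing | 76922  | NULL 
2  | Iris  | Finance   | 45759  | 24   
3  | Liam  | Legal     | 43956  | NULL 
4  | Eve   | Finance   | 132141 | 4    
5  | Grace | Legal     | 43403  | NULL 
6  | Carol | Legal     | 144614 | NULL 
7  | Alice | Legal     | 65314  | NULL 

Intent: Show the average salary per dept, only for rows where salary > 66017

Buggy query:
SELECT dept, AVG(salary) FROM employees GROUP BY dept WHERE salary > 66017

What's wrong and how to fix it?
Bug: WHERE cannot follow GROUP BY

Fix: Move the WHERE clause before GROUP BY

Corrected query:
SELECT dept, AVG(salary) FROM employees WHERE salary > 66017 GROUP BY dept

Result:
dept      | AVG(salary)
----------+------------
Finance   | 132141     
Legal     | 144614     
Marketing | 76922      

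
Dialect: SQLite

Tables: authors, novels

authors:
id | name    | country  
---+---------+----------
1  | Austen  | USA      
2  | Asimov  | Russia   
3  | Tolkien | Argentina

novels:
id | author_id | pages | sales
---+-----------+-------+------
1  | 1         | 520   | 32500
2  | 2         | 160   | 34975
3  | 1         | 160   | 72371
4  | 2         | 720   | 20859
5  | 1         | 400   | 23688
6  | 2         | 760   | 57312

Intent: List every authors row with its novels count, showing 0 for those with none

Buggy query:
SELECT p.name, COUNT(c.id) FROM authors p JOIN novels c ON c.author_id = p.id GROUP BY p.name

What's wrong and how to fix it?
Bug: INNER JOIN drops authors rows that have no matching novels rows

Fix: Switch to LEFT JOIN to retain unmatched parent rows

Corrected query:
SELECT p.name, COUNT(c.id) FROM authors p LEFT JOIN novels c ON c.author_id = p.id GROUP BY p.name

Result:
name    | COUNT(c.id)
--------+------------
Asimov  | 3          
Austen  | 3          
Tolkien | 0          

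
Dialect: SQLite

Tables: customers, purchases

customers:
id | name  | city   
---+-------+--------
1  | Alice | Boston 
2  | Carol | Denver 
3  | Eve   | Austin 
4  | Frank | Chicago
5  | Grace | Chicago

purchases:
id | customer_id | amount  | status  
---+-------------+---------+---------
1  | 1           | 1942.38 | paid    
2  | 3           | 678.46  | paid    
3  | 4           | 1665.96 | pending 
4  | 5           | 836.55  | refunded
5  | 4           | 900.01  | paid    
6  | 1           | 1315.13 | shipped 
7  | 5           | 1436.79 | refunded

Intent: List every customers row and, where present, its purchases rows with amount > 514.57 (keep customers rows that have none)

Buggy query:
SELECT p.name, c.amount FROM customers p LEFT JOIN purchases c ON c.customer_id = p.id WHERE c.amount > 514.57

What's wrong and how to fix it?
Bug: Filtering c.amount in WHERE discards the NULL rows produced by LEFT JOIN, turning it into an inner join

Fix: Put 'c.amount > 514.57' in the JOIN's ON clause instead of WHERE

Corrected query:
SELECT p.name, c.amount FROM customers p LEFT JOIN purchases c ON c.customer_id = p.id AND c.amount > 514.57

Result:
name  | amount 
------+--------
Alice | 1315.13
Alice | 1942.38
Carol | NULL   
Eve   | 678.46 
Frank | 900.01 
Frank | 1665.96
Grace | 836.55 
Grace | 1436.79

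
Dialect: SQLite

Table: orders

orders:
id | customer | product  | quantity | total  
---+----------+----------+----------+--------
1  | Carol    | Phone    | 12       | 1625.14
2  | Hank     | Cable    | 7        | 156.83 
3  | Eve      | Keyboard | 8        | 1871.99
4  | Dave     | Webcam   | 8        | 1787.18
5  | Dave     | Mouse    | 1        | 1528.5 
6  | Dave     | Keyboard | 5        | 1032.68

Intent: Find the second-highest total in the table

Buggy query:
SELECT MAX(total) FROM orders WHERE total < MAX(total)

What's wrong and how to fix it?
Bug: The inner MAX is an aggregate inside WHERE, which is not allowed

Fix: Put the inner MAX in a scalar subquery

Corrected query:
SELECT MAX(total) FROM orders WHERE total < (SELECT MAX(total) FROM orders)

Result:
MAX(total)
----------
1787.18   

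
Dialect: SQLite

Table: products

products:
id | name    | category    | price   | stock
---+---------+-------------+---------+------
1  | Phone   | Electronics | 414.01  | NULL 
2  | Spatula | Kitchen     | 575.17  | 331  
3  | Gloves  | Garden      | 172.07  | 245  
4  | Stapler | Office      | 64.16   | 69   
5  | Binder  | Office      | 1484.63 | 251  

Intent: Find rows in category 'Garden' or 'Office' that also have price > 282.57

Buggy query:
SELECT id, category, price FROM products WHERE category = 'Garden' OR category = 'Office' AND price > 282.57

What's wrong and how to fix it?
Bug: Without parentheses, AND is evaluated before OR, so the price filter only applies to the 'Office' branch

Fix: Add parentheses around the OR so the AND applies to both alternatives

Corrected query:
SELECT id, category, price FROM products WHERE (category = 'Garden' OR category = 'Office') AND price > 282.57

Result:
id | category | price  
---+----------+--------
5  | Office   | 1484.63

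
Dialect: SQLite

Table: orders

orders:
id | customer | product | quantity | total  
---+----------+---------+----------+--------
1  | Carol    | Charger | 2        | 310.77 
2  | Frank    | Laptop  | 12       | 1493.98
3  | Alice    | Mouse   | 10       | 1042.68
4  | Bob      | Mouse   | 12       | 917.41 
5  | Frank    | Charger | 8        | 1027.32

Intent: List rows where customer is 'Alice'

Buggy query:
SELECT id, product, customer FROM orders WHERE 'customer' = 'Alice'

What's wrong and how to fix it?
Bug: 'customer' in single quotes is a string literal, not the column; the comparison is literal-vs-literal and never true

Fix: Remove the quotes around the column name (or use double quotes for an identifier)

Corrected query:
SELECT id, product, customer FROM orders WHERE customer = 'Alice'

Result:
id | product | customer
---+---------+---------
3  | Mouse   | Alice   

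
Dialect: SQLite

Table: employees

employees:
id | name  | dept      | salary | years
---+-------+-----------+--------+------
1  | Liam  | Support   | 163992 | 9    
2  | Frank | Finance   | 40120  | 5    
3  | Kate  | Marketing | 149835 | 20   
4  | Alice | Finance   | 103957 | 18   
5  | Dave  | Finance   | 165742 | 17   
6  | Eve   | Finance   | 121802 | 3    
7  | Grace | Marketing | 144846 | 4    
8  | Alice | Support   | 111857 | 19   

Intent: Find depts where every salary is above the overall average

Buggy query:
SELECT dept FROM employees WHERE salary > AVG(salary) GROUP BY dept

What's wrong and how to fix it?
Bug: AVG() is an aggregate; it can't sit directly in WHERE

Fix: Compute the overall average in a scalar subquery and compare each group's MIN against it in HAVING

Corrected query:
SELECT dept FROM employees GROUP BY dept HAVING MIN(salary) > (SELECT AVG(salary) FROM employees)

Result:
dept     
---------
Marketing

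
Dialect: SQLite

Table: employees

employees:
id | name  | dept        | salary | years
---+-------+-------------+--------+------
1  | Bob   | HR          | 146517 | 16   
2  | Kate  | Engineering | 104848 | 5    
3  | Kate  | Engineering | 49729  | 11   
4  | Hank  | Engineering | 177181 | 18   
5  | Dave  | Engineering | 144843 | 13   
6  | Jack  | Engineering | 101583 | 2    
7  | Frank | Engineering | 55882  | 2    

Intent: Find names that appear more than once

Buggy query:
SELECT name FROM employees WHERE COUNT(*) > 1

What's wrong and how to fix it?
Bug: COUNT(*) is an aggregate and cannot be used in WHERE

Fix: GROUP BY name, then filter groups with HAVING COUNT(*) > 1

Corrected query:
SELECT name FROM employees GROUP BY name HAVING COUNT(*) > 1

Result:
name
----
Kate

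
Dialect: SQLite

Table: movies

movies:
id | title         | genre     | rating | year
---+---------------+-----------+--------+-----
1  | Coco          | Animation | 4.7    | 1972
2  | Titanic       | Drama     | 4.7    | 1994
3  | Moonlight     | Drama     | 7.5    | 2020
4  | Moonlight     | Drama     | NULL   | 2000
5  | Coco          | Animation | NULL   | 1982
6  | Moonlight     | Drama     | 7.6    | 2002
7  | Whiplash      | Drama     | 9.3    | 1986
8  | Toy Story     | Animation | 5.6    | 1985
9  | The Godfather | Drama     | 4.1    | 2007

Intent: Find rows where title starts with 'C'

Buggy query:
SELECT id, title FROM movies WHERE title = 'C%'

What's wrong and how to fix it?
Bug: '=' compares the literal string including the % character; pattern matching needs LIKE

Fix: Use LIKE for wildcard pattern matching

Corrected query:
SELECT id, title FROM movies WHERE title LIKE 'C%'

Result:
id | title
---+------
1  | Coco 
5  | Coco 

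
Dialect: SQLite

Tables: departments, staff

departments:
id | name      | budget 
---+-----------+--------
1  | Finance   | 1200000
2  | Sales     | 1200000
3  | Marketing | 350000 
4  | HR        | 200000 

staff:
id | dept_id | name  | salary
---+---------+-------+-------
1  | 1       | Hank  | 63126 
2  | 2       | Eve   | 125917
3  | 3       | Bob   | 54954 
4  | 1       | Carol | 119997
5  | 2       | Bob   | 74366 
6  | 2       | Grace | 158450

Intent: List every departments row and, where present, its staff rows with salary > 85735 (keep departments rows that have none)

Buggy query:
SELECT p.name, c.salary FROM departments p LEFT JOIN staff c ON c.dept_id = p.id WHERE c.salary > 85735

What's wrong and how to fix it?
Bug: Filtering c.salary in WHERE discards the NULL rows produced by LEFT JOIN, turning it into an inner join

Fix: Move the right-table condition into the ON clause so unmatched parents are kept

Corrected query:
SELECT p.name, c.salary FROM departments p LEFT JOIN staff c ON c.dept_id = p.id AND c.salary > 85735

Result:
name      | salary
----------+-------
Finance   | 119997
Sales     | 125917
Sales     | 158450
Marketing | NULL  
HR        | NULL  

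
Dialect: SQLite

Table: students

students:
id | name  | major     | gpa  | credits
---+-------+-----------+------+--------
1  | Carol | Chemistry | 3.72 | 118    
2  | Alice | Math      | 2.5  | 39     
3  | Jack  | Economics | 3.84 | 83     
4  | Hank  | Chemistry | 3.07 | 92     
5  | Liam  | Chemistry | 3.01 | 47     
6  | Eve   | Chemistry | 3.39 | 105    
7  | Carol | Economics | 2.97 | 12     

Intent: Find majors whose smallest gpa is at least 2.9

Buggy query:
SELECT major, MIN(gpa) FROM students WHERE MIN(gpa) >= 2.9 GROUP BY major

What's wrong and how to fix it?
Bug: MIN() in WHERE is a misuse of aggregate

Fix: Use HAVING for the per-group MIN condition

Corrected query:
SELECT major, MIN(gpa) FROM students GROUP BY major HAVING MIN(gpa) >= 2.9

Result:
major     | MIN(gpa)
----------+---------
Chemistry | 3.01    
Economics | 2.97    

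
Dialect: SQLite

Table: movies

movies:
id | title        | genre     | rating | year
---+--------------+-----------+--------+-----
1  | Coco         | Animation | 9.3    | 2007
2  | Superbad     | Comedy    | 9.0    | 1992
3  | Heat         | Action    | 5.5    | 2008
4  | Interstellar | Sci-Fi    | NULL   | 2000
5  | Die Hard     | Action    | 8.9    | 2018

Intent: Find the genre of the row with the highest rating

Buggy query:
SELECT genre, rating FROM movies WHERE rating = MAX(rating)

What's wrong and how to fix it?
Bug: WHERE is evaluated per row; an aggregate over the whole table isn't defined there

Fix: Wrap MAX in a scalar subquery so WHERE compares against a single value

Corrected query:
SELECT genre, rating FROM movies WHERE rating = (SELECT MAX(rating) FROM movies)

Result:
genre     | rating
----------+-------
Animation | 9.3   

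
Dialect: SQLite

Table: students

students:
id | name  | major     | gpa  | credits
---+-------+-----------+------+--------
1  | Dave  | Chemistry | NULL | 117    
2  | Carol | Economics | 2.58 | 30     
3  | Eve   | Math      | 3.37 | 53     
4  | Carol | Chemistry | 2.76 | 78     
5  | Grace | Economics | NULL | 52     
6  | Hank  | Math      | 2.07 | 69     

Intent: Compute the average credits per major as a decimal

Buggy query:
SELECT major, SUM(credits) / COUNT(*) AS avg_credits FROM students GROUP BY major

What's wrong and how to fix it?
Bug: SUM(credits) and COUNT(*) are both integers; the division truncates the fractional part

Fix: Multiply by 1.0 (or CAST to REAL) to force floating-point division

Corrected query:
SELECT major, SUM(credits) * 1.0 / COUNT(*) AS avg_credits FROM students GROUP BY major

Result:
major     | avg_credits
----------+------------
Chemistry | 97.5       
Economics | 41         
Math      | 61         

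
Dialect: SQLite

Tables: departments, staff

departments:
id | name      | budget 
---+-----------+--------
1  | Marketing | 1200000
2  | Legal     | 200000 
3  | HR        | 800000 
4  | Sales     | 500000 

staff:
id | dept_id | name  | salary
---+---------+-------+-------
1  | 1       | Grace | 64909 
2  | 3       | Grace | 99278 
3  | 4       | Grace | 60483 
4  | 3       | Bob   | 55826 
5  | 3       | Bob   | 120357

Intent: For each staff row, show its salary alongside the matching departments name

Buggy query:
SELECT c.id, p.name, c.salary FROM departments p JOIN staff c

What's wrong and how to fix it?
Bug: JOIN with no ON clause produces a cartesian product; every staff row pairs with every departments row

Fix: Add ON c.dept_id = p.id to the JOIN

Corrected query:
SELECT c.id, p.name, c.salary FROM departments p JOIN staff c ON c.dept_id = p.id

Result:
id | name      | salary
---+-----------+-------
1  | Marketing | 64909 
2  | HR        | 99278 
3  | Sales     | 60483 
4  | HR        | 55826 
5  | HR        | 120357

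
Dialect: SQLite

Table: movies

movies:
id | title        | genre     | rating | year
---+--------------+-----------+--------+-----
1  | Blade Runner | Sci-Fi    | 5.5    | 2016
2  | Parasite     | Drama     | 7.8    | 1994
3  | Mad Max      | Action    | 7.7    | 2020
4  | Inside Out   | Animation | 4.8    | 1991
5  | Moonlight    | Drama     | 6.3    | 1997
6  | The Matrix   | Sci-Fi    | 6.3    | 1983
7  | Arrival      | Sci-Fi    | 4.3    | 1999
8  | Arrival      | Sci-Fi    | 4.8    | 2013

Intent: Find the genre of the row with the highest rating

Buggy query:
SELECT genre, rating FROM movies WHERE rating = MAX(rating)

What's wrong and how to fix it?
Bug: WHERE is evaluated per row; an aggregate over the whole table isn't defined there

Fix: Wrap MAX in a scalar subquery so WHERE compares against a single value

Corrected query:
SELECT genre, rating FROM movies WHERE rating = (SELECT MAX(rating) FROM movies)

Result:
genre | rating
------+-------
Drama | 7.8   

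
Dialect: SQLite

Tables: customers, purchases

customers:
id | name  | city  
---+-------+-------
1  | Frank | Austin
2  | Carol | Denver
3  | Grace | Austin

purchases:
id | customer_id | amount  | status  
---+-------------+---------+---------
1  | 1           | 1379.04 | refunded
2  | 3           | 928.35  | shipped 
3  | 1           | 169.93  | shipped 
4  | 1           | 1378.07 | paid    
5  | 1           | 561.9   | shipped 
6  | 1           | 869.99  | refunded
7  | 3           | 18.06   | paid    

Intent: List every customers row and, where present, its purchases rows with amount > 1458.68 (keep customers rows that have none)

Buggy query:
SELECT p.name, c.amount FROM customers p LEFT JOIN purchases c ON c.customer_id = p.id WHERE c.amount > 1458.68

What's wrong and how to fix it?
Bug: A WHERE condition on the right-hand table after LEFT JOIN drops unmatched parents

Fix: Move the right-table condition into the ON clause so unmatched parents are kept

Corrected query:
SELECT p.name, c.amount FROM customers p LEFT JOIN purchases c ON c.customer_id = p.id AND c.amount > 1458.68

Result:
name  | amount
------+-------
Frank | NULL  
Carol | NULL  
Grace | NULL  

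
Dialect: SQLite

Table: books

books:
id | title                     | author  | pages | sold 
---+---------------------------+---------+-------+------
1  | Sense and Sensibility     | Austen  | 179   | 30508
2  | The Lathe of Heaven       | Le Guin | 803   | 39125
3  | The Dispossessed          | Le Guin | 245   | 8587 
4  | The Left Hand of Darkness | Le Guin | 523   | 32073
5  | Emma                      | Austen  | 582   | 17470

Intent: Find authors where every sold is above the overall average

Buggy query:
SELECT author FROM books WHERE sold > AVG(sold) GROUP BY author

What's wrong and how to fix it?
Bug: WHERE evaluates per row before aggregation, so AVG() is unavailable

Fix: Use a subquery for AVG and a HAVING MIN(...) filter so the condition holds for every row in the group

Corrected query:
SELECT author FROM books GROUP BY author HAVING MIN(sold) > (SELECT AVG(sold) FROM books)

Result:
(no rows)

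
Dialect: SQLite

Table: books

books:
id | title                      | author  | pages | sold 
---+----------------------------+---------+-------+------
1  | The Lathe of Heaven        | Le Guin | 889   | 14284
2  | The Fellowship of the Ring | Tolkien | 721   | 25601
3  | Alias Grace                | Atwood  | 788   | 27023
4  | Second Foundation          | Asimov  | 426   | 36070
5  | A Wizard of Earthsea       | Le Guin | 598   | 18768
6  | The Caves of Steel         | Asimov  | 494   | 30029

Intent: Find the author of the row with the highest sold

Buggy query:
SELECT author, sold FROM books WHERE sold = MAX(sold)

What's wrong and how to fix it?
Bug: WHERE is evaluated per row; an aggregate over the whole table isn't defined there

Fix: Use a subquery: WHERE sold = (SELECT MAX(sold) FROM books)

Corrected query:
SELECT author, sold FROM books WHERE sold = (SELECT MAX(sold) FROM books)

Result:
author | sold 
-------+------
Asimov | 36070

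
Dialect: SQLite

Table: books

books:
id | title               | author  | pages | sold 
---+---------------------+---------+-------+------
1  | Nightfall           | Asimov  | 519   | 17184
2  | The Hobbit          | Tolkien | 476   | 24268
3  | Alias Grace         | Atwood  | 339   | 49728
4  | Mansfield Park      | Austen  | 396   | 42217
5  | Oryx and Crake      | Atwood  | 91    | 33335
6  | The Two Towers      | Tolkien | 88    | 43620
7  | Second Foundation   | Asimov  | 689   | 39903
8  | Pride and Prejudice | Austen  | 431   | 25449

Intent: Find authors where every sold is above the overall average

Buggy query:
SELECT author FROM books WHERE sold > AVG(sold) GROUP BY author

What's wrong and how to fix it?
Bug: AVG() is an aggregate; it can't sit directly in WHERE

Fix: Use a subquery for AVG and a HAVING MIN(...) filter so the condition holds for every row in the group

Corrected query:
SELECT author FROM books GROUP BY author HAVING MIN(sold) > (SELECT AVG(sold) FROM books)

Result:
(no rows)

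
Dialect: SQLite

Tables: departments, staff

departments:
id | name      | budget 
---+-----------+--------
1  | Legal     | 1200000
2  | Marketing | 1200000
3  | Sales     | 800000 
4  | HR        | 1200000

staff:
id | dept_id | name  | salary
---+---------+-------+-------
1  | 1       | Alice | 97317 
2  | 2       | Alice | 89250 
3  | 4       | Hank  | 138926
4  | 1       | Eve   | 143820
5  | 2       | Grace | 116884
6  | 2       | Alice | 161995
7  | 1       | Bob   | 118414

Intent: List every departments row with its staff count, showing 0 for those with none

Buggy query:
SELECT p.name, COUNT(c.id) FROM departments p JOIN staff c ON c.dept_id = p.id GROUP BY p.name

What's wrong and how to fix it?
Bug: An inner join excludes parents with zero children

Fix: Use LEFT JOIN so parents without children still appear (COUNT(c.id) gives 0)

Corrected query:
SELECT p.name, COUNT(c.id) FROM departments p LEFT JOIN staff c ON c.dept_id = p.id GROUP BY p.name

Result:
name      | COUNT(c.id)
----------+------------
HR        | 1          
Legal     | 3          
Marketing | 3          
Sales     | 0          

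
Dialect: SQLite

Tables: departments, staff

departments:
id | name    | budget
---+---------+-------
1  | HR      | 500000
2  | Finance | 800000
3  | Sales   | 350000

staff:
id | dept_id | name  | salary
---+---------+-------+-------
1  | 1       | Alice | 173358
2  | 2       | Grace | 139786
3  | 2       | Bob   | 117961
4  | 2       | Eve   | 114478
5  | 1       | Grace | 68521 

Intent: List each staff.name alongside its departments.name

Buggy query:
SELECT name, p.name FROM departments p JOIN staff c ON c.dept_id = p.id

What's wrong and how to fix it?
Bug: Both tables have a 'name' column; the unqualified reference is ambiguous

Fix: Prefix ambiguous columns with the table alias

Corrected query:
SELECT c.name, p.name FROM departments p JOIN staff c ON c.dept_id = p.id

Result:
name  | name   
------+--------
Alice | HR     
Grace | Finance
Bob   | Finance
Eve   | Finance
Grace | HR     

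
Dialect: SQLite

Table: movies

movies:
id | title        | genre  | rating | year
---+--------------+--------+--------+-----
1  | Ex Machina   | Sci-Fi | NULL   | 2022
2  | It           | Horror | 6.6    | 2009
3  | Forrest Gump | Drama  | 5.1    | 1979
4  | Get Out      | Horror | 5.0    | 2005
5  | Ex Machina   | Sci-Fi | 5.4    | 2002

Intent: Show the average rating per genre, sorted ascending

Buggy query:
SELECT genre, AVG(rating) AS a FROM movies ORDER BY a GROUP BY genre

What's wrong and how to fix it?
Bug: GROUP BY must precede ORDER BY

Fix: Move ORDER BY to the end, after GROUP BY

Corrected query:
SELECT genre, AVG(rating) AS a FROM movies GROUP BY genre ORDER BY a

Result:
genre  | a  
-------+----
Drama  | 5.1
Sci-Fi | 5.4
Horror | 5.8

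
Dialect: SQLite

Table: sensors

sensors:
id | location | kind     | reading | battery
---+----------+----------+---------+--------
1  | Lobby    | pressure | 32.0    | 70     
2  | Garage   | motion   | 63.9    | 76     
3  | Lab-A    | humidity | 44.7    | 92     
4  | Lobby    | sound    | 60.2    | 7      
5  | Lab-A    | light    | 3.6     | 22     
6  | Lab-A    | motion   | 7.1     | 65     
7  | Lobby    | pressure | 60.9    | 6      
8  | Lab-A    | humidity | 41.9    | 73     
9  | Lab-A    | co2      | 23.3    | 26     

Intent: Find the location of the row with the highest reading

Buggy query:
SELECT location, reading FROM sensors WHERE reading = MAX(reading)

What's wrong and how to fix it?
Bug: MAX(reading) is an aggregate and cannot be used directly in WHERE

Fix: Wrap MAX in a scalar subquery so WHERE compares against a single value

Corrected query:
SELECT location, reading FROM sensors WHERE reading = (SELECT MAX(reading) FROM sensors)

Result:
location | reading
---------+--------
Garage   | 63.9   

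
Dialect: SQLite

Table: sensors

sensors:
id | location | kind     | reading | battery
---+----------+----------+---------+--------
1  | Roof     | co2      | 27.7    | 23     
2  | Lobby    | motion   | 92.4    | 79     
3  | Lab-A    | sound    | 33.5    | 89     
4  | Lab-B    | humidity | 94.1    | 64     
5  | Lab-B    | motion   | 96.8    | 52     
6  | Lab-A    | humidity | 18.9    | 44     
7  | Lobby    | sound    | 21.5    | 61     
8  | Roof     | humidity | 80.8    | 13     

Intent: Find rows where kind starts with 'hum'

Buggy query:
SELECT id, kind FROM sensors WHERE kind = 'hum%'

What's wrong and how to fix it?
Bug: '=' compares the literal string including the % character; pattern matching needs LIKE

Fix: Replace '=' with LIKE so 'hum%' is treated as a pattern

Corrected query:
SELECT id, kind FROM sensors WHERE kind LIKE 'hum%'

Result:
id | kind    
---+---------
4  | humidity
6  | humidity
8  | humidity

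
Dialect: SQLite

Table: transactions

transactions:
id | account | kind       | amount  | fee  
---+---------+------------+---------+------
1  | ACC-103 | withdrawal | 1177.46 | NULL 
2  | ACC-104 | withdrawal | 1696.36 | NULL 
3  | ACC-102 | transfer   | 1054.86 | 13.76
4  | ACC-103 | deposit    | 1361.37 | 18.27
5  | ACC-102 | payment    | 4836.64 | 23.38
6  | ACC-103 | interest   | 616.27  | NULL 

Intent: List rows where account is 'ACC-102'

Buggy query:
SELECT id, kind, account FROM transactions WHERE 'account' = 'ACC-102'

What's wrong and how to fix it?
Bug: 'account' in single quotes is a string literal, not the column; the comparison is literal-vs-literal and never true

Fix: Reference the column as account without single quotes

Corrected query:
SELECT id, kind, account FROM transactions WHERE account = 'ACC-102'

Result:
id | kind     | account
---+----------+--------
3  | transfer | ACC-102
5  | payment  | ACC-102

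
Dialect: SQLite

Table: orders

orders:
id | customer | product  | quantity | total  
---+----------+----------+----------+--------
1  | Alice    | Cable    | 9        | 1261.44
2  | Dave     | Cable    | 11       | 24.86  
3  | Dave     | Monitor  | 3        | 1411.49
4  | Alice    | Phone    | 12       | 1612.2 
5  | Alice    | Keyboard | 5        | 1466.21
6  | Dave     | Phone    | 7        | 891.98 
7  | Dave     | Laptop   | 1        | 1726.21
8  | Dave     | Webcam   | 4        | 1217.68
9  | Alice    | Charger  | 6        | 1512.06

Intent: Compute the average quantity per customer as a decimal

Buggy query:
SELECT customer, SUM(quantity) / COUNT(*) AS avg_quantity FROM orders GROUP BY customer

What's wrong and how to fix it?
Bug: SUM(quantity) and COUNT(*) are both integers; the division truncates the fractional part

Fix: Multiply by 1.0 (or CAST to REAL) to force floating-point division

Corrected query:
SELECT customer, SUM(quantity) * 1.0 / COUNT(*) AS avg_quantity FROM orders GROUP BY customer

Result:
customer | avg_quantity
---------+-------------
Alice    | 8           
Dave     | 5.2         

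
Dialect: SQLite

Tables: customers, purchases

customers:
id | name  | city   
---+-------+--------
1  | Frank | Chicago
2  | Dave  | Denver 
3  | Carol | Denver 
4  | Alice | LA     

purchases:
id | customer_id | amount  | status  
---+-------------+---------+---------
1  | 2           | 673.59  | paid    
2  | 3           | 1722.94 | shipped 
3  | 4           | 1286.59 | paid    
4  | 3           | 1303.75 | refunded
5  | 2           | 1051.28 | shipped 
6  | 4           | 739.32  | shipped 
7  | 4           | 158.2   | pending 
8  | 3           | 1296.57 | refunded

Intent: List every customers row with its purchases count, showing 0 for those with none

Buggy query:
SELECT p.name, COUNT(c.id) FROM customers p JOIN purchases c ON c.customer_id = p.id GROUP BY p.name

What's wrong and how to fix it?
Bug: An inner join excludes parents with zero children

Fix: Switch to LEFT JOIN to retain unmatched parent rows

Corrected query:
SELECT p.name, COUNT(c.id) FROM customers p LEFT JOIN purchases c ON c.customer_id = p.id GROUP BY p.name

Result:
name  | COUNT(c.id)
------+------------
Alice | 3          
Carol | 3          
Dave  | 2          
Frank | 0          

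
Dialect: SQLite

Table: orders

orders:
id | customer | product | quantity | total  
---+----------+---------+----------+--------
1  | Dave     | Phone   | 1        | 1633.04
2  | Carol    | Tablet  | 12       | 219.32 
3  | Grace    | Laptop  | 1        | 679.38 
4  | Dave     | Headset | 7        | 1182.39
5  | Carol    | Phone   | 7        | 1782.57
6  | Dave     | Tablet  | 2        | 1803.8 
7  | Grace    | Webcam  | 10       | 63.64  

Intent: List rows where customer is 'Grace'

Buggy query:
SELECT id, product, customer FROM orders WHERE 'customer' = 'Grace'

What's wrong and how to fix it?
Bug: 'customer' in single quotes is a string literal, not the column; the comparison is literal-vs-literal and never true

Fix: Reference the column as customer without single quotes

Corrected query:
SELECT id, product, customer FROM orders WHERE customer = 'Grace'

Result:
id | product | customer
---+---------+---------
3  | Laptop  | Grace   
7  | Webcam  | Grace   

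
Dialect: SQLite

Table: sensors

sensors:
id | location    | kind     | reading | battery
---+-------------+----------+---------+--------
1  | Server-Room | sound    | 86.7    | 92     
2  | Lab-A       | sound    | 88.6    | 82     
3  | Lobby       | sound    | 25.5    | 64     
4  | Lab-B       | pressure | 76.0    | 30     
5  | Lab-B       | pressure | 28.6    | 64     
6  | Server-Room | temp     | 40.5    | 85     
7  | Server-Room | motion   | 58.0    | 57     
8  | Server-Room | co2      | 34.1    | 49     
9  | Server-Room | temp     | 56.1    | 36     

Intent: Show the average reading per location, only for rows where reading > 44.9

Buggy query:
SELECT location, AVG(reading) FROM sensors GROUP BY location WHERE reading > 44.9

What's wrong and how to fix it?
Bug: Row-level WHERE must come before GROUP BY in the clause order

Fix: Place WHERE between FROM and GROUP BY

Corrected query:
SELECT location, AVG(reading) FROM sensors WHERE reading > 44.9 GROUP BY location

Result:
location    | AVG(reading)
------------+-------------
Lab-A       | 88.6        
Lab-B       | 76          
Server-Room | 66.933333   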